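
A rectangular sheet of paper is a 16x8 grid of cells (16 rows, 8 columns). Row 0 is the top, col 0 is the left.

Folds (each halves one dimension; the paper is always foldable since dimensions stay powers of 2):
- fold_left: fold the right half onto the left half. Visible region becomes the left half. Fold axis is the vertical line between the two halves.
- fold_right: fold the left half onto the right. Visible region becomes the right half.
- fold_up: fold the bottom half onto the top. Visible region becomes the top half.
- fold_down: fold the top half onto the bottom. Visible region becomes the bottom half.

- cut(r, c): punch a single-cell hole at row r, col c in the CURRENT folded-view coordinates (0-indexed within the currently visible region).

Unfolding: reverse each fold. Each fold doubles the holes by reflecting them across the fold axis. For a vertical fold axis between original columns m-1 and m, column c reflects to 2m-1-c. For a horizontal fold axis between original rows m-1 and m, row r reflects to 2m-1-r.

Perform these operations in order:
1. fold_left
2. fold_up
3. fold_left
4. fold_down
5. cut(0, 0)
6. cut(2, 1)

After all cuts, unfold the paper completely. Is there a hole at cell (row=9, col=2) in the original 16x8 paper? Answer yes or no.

Answer: yes

Derivation:
Op 1 fold_left: fold axis v@4; visible region now rows[0,16) x cols[0,4) = 16x4
Op 2 fold_up: fold axis h@8; visible region now rows[0,8) x cols[0,4) = 8x4
Op 3 fold_left: fold axis v@2; visible region now rows[0,8) x cols[0,2) = 8x2
Op 4 fold_down: fold axis h@4; visible region now rows[4,8) x cols[0,2) = 4x2
Op 5 cut(0, 0): punch at orig (4,0); cuts so far [(4, 0)]; region rows[4,8) x cols[0,2) = 4x2
Op 6 cut(2, 1): punch at orig (6,1); cuts so far [(4, 0), (6, 1)]; region rows[4,8) x cols[0,2) = 4x2
Unfold 1 (reflect across h@4): 4 holes -> [(1, 1), (3, 0), (4, 0), (6, 1)]
Unfold 2 (reflect across v@2): 8 holes -> [(1, 1), (1, 2), (3, 0), (3, 3), (4, 0), (4, 3), (6, 1), (6, 2)]
Unfold 3 (reflect across h@8): 16 holes -> [(1, 1), (1, 2), (3, 0), (3, 3), (4, 0), (4, 3), (6, 1), (6, 2), (9, 1), (9, 2), (11, 0), (11, 3), (12, 0), (12, 3), (14, 1), (14, 2)]
Unfold 4 (reflect across v@4): 32 holes -> [(1, 1), (1, 2), (1, 5), (1, 6), (3, 0), (3, 3), (3, 4), (3, 7), (4, 0), (4, 3), (4, 4), (4, 7), (6, 1), (6, 2), (6, 5), (6, 6), (9, 1), (9, 2), (9, 5), (9, 6), (11, 0), (11, 3), (11, 4), (11, 7), (12, 0), (12, 3), (12, 4), (12, 7), (14, 1), (14, 2), (14, 5), (14, 6)]
Holes: [(1, 1), (1, 2), (1, 5), (1, 6), (3, 0), (3, 3), (3, 4), (3, 7), (4, 0), (4, 3), (4, 4), (4, 7), (6, 1), (6, 2), (6, 5), (6, 6), (9, 1), (9, 2), (9, 5), (9, 6), (11, 0), (11, 3), (11, 4), (11, 7), (12, 0), (12, 3), (12, 4), (12, 7), (14, 1), (14, 2), (14, 5), (14, 6)]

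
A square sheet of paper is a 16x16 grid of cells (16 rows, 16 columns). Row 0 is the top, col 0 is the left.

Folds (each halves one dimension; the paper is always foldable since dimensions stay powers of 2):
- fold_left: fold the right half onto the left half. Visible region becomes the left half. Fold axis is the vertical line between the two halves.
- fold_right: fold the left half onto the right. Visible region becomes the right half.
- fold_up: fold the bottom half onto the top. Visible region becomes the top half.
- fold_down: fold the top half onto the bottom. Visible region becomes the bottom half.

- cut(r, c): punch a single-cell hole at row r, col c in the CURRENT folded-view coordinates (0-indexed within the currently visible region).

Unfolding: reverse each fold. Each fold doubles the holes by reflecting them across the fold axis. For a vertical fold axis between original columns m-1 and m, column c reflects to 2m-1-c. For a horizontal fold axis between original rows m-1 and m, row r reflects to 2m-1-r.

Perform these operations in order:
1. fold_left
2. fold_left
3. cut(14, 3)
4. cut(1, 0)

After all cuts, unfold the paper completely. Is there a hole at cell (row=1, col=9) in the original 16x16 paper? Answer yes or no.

Answer: no

Derivation:
Op 1 fold_left: fold axis v@8; visible region now rows[0,16) x cols[0,8) = 16x8
Op 2 fold_left: fold axis v@4; visible region now rows[0,16) x cols[0,4) = 16x4
Op 3 cut(14, 3): punch at orig (14,3); cuts so far [(14, 3)]; region rows[0,16) x cols[0,4) = 16x4
Op 4 cut(1, 0): punch at orig (1,0); cuts so far [(1, 0), (14, 3)]; region rows[0,16) x cols[0,4) = 16x4
Unfold 1 (reflect across v@4): 4 holes -> [(1, 0), (1, 7), (14, 3), (14, 4)]
Unfold 2 (reflect across v@8): 8 holes -> [(1, 0), (1, 7), (1, 8), (1, 15), (14, 3), (14, 4), (14, 11), (14, 12)]
Holes: [(1, 0), (1, 7), (1, 8), (1, 15), (14, 3), (14, 4), (14, 11), (14, 12)]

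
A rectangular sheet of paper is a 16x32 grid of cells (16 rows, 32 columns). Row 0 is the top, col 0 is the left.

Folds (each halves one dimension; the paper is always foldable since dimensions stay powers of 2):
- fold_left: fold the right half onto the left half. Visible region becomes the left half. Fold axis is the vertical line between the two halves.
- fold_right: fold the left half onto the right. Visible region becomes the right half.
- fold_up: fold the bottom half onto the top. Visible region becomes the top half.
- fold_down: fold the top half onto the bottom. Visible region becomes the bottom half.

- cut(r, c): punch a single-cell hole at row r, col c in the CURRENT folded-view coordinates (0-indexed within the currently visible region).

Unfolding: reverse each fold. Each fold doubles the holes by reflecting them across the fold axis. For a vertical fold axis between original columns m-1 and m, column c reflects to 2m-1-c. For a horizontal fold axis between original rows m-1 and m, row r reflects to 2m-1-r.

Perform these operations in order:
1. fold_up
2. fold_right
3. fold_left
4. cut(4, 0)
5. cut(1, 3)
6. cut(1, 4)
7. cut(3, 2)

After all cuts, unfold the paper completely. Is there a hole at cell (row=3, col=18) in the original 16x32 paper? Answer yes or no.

Op 1 fold_up: fold axis h@8; visible region now rows[0,8) x cols[0,32) = 8x32
Op 2 fold_right: fold axis v@16; visible region now rows[0,8) x cols[16,32) = 8x16
Op 3 fold_left: fold axis v@24; visible region now rows[0,8) x cols[16,24) = 8x8
Op 4 cut(4, 0): punch at orig (4,16); cuts so far [(4, 16)]; region rows[0,8) x cols[16,24) = 8x8
Op 5 cut(1, 3): punch at orig (1,19); cuts so far [(1, 19), (4, 16)]; region rows[0,8) x cols[16,24) = 8x8
Op 6 cut(1, 4): punch at orig (1,20); cuts so far [(1, 19), (1, 20), (4, 16)]; region rows[0,8) x cols[16,24) = 8x8
Op 7 cut(3, 2): punch at orig (3,18); cuts so far [(1, 19), (1, 20), (3, 18), (4, 16)]; region rows[0,8) x cols[16,24) = 8x8
Unfold 1 (reflect across v@24): 8 holes -> [(1, 19), (1, 20), (1, 27), (1, 28), (3, 18), (3, 29), (4, 16), (4, 31)]
Unfold 2 (reflect across v@16): 16 holes -> [(1, 3), (1, 4), (1, 11), (1, 12), (1, 19), (1, 20), (1, 27), (1, 28), (3, 2), (3, 13), (3, 18), (3, 29), (4, 0), (4, 15), (4, 16), (4, 31)]
Unfold 3 (reflect across h@8): 32 holes -> [(1, 3), (1, 4), (1, 11), (1, 12), (1, 19), (1, 20), (1, 27), (1, 28), (3, 2), (3, 13), (3, 18), (3, 29), (4, 0), (4, 15), (4, 16), (4, 31), (11, 0), (11, 15), (11, 16), (11, 31), (12, 2), (12, 13), (12, 18), (12, 29), (14, 3), (14, 4), (14, 11), (14, 12), (14, 19), (14, 20), (14, 27), (14, 28)]
Holes: [(1, 3), (1, 4), (1, 11), (1, 12), (1, 19), (1, 20), (1, 27), (1, 28), (3, 2), (3, 13), (3, 18), (3, 29), (4, 0), (4, 15), (4, 16), (4, 31), (11, 0), (11, 15), (11, 16), (11, 31), (12, 2), (12, 13), (12, 18), (12, 29), (14, 3), (14, 4), (14, 11), (14, 12), (14, 19), (14, 20), (14, 27), (14, 28)]

Answer: yes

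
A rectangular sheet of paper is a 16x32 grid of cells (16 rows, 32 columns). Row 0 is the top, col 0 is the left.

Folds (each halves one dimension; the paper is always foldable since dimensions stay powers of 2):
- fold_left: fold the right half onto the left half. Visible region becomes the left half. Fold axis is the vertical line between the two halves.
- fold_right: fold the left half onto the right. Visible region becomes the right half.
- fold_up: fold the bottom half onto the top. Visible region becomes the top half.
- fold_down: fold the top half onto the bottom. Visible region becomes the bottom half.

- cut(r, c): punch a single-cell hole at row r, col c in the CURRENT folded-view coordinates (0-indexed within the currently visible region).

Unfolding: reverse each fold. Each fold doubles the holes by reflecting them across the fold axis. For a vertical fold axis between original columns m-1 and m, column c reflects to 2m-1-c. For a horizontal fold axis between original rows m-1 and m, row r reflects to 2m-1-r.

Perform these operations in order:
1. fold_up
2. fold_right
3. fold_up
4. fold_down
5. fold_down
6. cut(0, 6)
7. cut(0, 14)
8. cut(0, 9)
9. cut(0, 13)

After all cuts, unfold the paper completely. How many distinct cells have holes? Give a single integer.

Op 1 fold_up: fold axis h@8; visible region now rows[0,8) x cols[0,32) = 8x32
Op 2 fold_right: fold axis v@16; visible region now rows[0,8) x cols[16,32) = 8x16
Op 3 fold_up: fold axis h@4; visible region now rows[0,4) x cols[16,32) = 4x16
Op 4 fold_down: fold axis h@2; visible region now rows[2,4) x cols[16,32) = 2x16
Op 5 fold_down: fold axis h@3; visible region now rows[3,4) x cols[16,32) = 1x16
Op 6 cut(0, 6): punch at orig (3,22); cuts so far [(3, 22)]; region rows[3,4) x cols[16,32) = 1x16
Op 7 cut(0, 14): punch at orig (3,30); cuts so far [(3, 22), (3, 30)]; region rows[3,4) x cols[16,32) = 1x16
Op 8 cut(0, 9): punch at orig (3,25); cuts so far [(3, 22), (3, 25), (3, 30)]; region rows[3,4) x cols[16,32) = 1x16
Op 9 cut(0, 13): punch at orig (3,29); cuts so far [(3, 22), (3, 25), (3, 29), (3, 30)]; region rows[3,4) x cols[16,32) = 1x16
Unfold 1 (reflect across h@3): 8 holes -> [(2, 22), (2, 25), (2, 29), (2, 30), (3, 22), (3, 25), (3, 29), (3, 30)]
Unfold 2 (reflect across h@2): 16 holes -> [(0, 22), (0, 25), (0, 29), (0, 30), (1, 22), (1, 25), (1, 29), (1, 30), (2, 22), (2, 25), (2, 29), (2, 30), (3, 22), (3, 25), (3, 29), (3, 30)]
Unfold 3 (reflect across h@4): 32 holes -> [(0, 22), (0, 25), (0, 29), (0, 30), (1, 22), (1, 25), (1, 29), (1, 30), (2, 22), (2, 25), (2, 29), (2, 30), (3, 22), (3, 25), (3, 29), (3, 30), (4, 22), (4, 25), (4, 29), (4, 30), (5, 22), (5, 25), (5, 29), (5, 30), (6, 22), (6, 25), (6, 29), (6, 30), (7, 22), (7, 25), (7, 29), (7, 30)]
Unfold 4 (reflect across v@16): 64 holes -> [(0, 1), (0, 2), (0, 6), (0, 9), (0, 22), (0, 25), (0, 29), (0, 30), (1, 1), (1, 2), (1, 6), (1, 9), (1, 22), (1, 25), (1, 29), (1, 30), (2, 1), (2, 2), (2, 6), (2, 9), (2, 22), (2, 25), (2, 29), (2, 30), (3, 1), (3, 2), (3, 6), (3, 9), (3, 22), (3, 25), (3, 29), (3, 30), (4, 1), (4, 2), (4, 6), (4, 9), (4, 22), (4, 25), (4, 29), (4, 30), (5, 1), (5, 2), (5, 6), (5, 9), (5, 22), (5, 25), (5, 29), (5, 30), (6, 1), (6, 2), (6, 6), (6, 9), (6, 22), (6, 25), (6, 29), (6, 30), (7, 1), (7, 2), (7, 6), (7, 9), (7, 22), (7, 25), (7, 29), (7, 30)]
Unfold 5 (reflect across h@8): 128 holes -> [(0, 1), (0, 2), (0, 6), (0, 9), (0, 22), (0, 25), (0, 29), (0, 30), (1, 1), (1, 2), (1, 6), (1, 9), (1, 22), (1, 25), (1, 29), (1, 30), (2, 1), (2, 2), (2, 6), (2, 9), (2, 22), (2, 25), (2, 29), (2, 30), (3, 1), (3, 2), (3, 6), (3, 9), (3, 22), (3, 25), (3, 29), (3, 30), (4, 1), (4, 2), (4, 6), (4, 9), (4, 22), (4, 25), (4, 29), (4, 30), (5, 1), (5, 2), (5, 6), (5, 9), (5, 22), (5, 25), (5, 29), (5, 30), (6, 1), (6, 2), (6, 6), (6, 9), (6, 22), (6, 25), (6, 29), (6, 30), (7, 1), (7, 2), (7, 6), (7, 9), (7, 22), (7, 25), (7, 29), (7, 30), (8, 1), (8, 2), (8, 6), (8, 9), (8, 22), (8, 25), (8, 29), (8, 30), (9, 1), (9, 2), (9, 6), (9, 9), (9, 22), (9, 25), (9, 29), (9, 30), (10, 1), (10, 2), (10, 6), (10, 9), (10, 22), (10, 25), (10, 29), (10, 30), (11, 1), (11, 2), (11, 6), (11, 9), (11, 22), (11, 25), (11, 29), (11, 30), (12, 1), (12, 2), (12, 6), (12, 9), (12, 22), (12, 25), (12, 29), (12, 30), (13, 1), (13, 2), (13, 6), (13, 9), (13, 22), (13, 25), (13, 29), (13, 30), (14, 1), (14, 2), (14, 6), (14, 9), (14, 22), (14, 25), (14, 29), (14, 30), (15, 1), (15, 2), (15, 6), (15, 9), (15, 22), (15, 25), (15, 29), (15, 30)]

Answer: 128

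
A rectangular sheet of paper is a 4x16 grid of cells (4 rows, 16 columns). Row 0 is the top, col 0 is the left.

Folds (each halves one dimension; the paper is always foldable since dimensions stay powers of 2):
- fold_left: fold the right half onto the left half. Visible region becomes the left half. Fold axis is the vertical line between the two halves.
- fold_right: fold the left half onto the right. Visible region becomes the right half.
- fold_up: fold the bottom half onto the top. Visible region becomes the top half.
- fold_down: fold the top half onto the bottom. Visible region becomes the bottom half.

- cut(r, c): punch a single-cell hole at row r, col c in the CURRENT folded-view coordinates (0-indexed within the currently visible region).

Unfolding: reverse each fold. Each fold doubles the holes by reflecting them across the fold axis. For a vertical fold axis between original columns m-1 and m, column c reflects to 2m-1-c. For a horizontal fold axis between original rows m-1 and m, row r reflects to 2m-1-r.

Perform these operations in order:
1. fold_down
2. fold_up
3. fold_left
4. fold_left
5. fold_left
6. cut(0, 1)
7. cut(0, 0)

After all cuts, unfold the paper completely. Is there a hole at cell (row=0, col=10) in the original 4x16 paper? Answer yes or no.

Op 1 fold_down: fold axis h@2; visible region now rows[2,4) x cols[0,16) = 2x16
Op 2 fold_up: fold axis h@3; visible region now rows[2,3) x cols[0,16) = 1x16
Op 3 fold_left: fold axis v@8; visible region now rows[2,3) x cols[0,8) = 1x8
Op 4 fold_left: fold axis v@4; visible region now rows[2,3) x cols[0,4) = 1x4
Op 5 fold_left: fold axis v@2; visible region now rows[2,3) x cols[0,2) = 1x2
Op 6 cut(0, 1): punch at orig (2,1); cuts so far [(2, 1)]; region rows[2,3) x cols[0,2) = 1x2
Op 7 cut(0, 0): punch at orig (2,0); cuts so far [(2, 0), (2, 1)]; region rows[2,3) x cols[0,2) = 1x2
Unfold 1 (reflect across v@2): 4 holes -> [(2, 0), (2, 1), (2, 2), (2, 3)]
Unfold 2 (reflect across v@4): 8 holes -> [(2, 0), (2, 1), (2, 2), (2, 3), (2, 4), (2, 5), (2, 6), (2, 7)]
Unfold 3 (reflect across v@8): 16 holes -> [(2, 0), (2, 1), (2, 2), (2, 3), (2, 4), (2, 5), (2, 6), (2, 7), (2, 8), (2, 9), (2, 10), (2, 11), (2, 12), (2, 13), (2, 14), (2, 15)]
Unfold 4 (reflect across h@3): 32 holes -> [(2, 0), (2, 1), (2, 2), (2, 3), (2, 4), (2, 5), (2, 6), (2, 7), (2, 8), (2, 9), (2, 10), (2, 11), (2, 12), (2, 13), (2, 14), (2, 15), (3, 0), (3, 1), (3, 2), (3, 3), (3, 4), (3, 5), (3, 6), (3, 7), (3, 8), (3, 9), (3, 10), (3, 11), (3, 12), (3, 13), (3, 14), (3, 15)]
Unfold 5 (reflect across h@2): 64 holes -> [(0, 0), (0, 1), (0, 2), (0, 3), (0, 4), (0, 5), (0, 6), (0, 7), (0, 8), (0, 9), (0, 10), (0, 11), (0, 12), (0, 13), (0, 14), (0, 15), (1, 0), (1, 1), (1, 2), (1, 3), (1, 4), (1, 5), (1, 6), (1, 7), (1, 8), (1, 9), (1, 10), (1, 11), (1, 12), (1, 13), (1, 14), (1, 15), (2, 0), (2, 1), (2, 2), (2, 3), (2, 4), (2, 5), (2, 6), (2, 7), (2, 8), (2, 9), (2, 10), (2, 11), (2, 12), (2, 13), (2, 14), (2, 15), (3, 0), (3, 1), (3, 2), (3, 3), (3, 4), (3, 5), (3, 6), (3, 7), (3, 8), (3, 9), (3, 10), (3, 11), (3, 12), (3, 13), (3, 14), (3, 15)]
Holes: [(0, 0), (0, 1), (0, 2), (0, 3), (0, 4), (0, 5), (0, 6), (0, 7), (0, 8), (0, 9), (0, 10), (0, 11), (0, 12), (0, 13), (0, 14), (0, 15), (1, 0), (1, 1), (1, 2), (1, 3), (1, 4), (1, 5), (1, 6), (1, 7), (1, 8), (1, 9), (1, 10), (1, 11), (1, 12), (1, 13), (1, 14), (1, 15), (2, 0), (2, 1), (2, 2), (2, 3), (2, 4), (2, 5), (2, 6), (2, 7), (2, 8), (2, 9), (2, 10), (2, 11), (2, 12), (2, 13), (2, 14), (2, 15), (3, 0), (3, 1), (3, 2), (3, 3), (3, 4), (3, 5), (3, 6), (3, 7), (3, 8), (3, 9), (3, 10), (3, 11), (3, 12), (3, 13), (3, 14), (3, 15)]

Answer: yes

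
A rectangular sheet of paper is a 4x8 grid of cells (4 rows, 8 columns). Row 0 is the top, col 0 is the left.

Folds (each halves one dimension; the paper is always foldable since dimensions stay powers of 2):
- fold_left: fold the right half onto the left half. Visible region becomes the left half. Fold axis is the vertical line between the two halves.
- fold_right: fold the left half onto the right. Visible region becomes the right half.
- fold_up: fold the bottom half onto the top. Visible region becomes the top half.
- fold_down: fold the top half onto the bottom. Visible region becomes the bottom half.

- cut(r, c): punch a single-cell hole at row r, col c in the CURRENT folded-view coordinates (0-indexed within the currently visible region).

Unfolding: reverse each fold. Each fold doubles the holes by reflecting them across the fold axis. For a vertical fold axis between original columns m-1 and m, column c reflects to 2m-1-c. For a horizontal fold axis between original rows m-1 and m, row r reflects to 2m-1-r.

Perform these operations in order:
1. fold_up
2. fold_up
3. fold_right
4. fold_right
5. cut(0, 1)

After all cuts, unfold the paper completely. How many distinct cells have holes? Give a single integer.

Answer: 16

Derivation:
Op 1 fold_up: fold axis h@2; visible region now rows[0,2) x cols[0,8) = 2x8
Op 2 fold_up: fold axis h@1; visible region now rows[0,1) x cols[0,8) = 1x8
Op 3 fold_right: fold axis v@4; visible region now rows[0,1) x cols[4,8) = 1x4
Op 4 fold_right: fold axis v@6; visible region now rows[0,1) x cols[6,8) = 1x2
Op 5 cut(0, 1): punch at orig (0,7); cuts so far [(0, 7)]; region rows[0,1) x cols[6,8) = 1x2
Unfold 1 (reflect across v@6): 2 holes -> [(0, 4), (0, 7)]
Unfold 2 (reflect across v@4): 4 holes -> [(0, 0), (0, 3), (0, 4), (0, 7)]
Unfold 3 (reflect across h@1): 8 holes -> [(0, 0), (0, 3), (0, 4), (0, 7), (1, 0), (1, 3), (1, 4), (1, 7)]
Unfold 4 (reflect across h@2): 16 holes -> [(0, 0), (0, 3), (0, 4), (0, 7), (1, 0), (1, 3), (1, 4), (1, 7), (2, 0), (2, 3), (2, 4), (2, 7), (3, 0), (3, 3), (3, 4), (3, 7)]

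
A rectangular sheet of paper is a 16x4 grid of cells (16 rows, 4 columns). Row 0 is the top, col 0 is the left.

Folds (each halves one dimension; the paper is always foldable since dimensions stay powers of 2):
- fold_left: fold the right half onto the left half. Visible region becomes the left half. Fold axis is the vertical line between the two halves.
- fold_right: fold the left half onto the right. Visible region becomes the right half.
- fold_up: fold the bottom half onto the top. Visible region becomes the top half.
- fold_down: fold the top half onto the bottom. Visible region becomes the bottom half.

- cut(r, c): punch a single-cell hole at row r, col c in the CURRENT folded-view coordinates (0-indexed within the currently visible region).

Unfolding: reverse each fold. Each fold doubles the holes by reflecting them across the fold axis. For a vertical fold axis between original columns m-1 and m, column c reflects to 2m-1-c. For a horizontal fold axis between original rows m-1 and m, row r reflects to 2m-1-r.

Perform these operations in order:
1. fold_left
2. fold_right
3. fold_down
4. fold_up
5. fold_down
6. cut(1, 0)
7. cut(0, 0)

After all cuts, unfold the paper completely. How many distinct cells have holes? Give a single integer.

Op 1 fold_left: fold axis v@2; visible region now rows[0,16) x cols[0,2) = 16x2
Op 2 fold_right: fold axis v@1; visible region now rows[0,16) x cols[1,2) = 16x1
Op 3 fold_down: fold axis h@8; visible region now rows[8,16) x cols[1,2) = 8x1
Op 4 fold_up: fold axis h@12; visible region now rows[8,12) x cols[1,2) = 4x1
Op 5 fold_down: fold axis h@10; visible region now rows[10,12) x cols[1,2) = 2x1
Op 6 cut(1, 0): punch at orig (11,1); cuts so far [(11, 1)]; region rows[10,12) x cols[1,2) = 2x1
Op 7 cut(0, 0): punch at orig (10,1); cuts so far [(10, 1), (11, 1)]; region rows[10,12) x cols[1,2) = 2x1
Unfold 1 (reflect across h@10): 4 holes -> [(8, 1), (9, 1), (10, 1), (11, 1)]
Unfold 2 (reflect across h@12): 8 holes -> [(8, 1), (9, 1), (10, 1), (11, 1), (12, 1), (13, 1), (14, 1), (15, 1)]
Unfold 3 (reflect across h@8): 16 holes -> [(0, 1), (1, 1), (2, 1), (3, 1), (4, 1), (5, 1), (6, 1), (7, 1), (8, 1), (9, 1), (10, 1), (11, 1), (12, 1), (13, 1), (14, 1), (15, 1)]
Unfold 4 (reflect across v@1): 32 holes -> [(0, 0), (0, 1), (1, 0), (1, 1), (2, 0), (2, 1), (3, 0), (3, 1), (4, 0), (4, 1), (5, 0), (5, 1), (6, 0), (6, 1), (7, 0), (7, 1), (8, 0), (8, 1), (9, 0), (9, 1), (10, 0), (10, 1), (11, 0), (11, 1), (12, 0), (12, 1), (13, 0), (13, 1), (14, 0), (14, 1), (15, 0), (15, 1)]
Unfold 5 (reflect across v@2): 64 holes -> [(0, 0), (0, 1), (0, 2), (0, 3), (1, 0), (1, 1), (1, 2), (1, 3), (2, 0), (2, 1), (2, 2), (2, 3), (3, 0), (3, 1), (3, 2), (3, 3), (4, 0), (4, 1), (4, 2), (4, 3), (5, 0), (5, 1), (5, 2), (5, 3), (6, 0), (6, 1), (6, 2), (6, 3), (7, 0), (7, 1), (7, 2), (7, 3), (8, 0), (8, 1), (8, 2), (8, 3), (9, 0), (9, 1), (9, 2), (9, 3), (10, 0), (10, 1), (10, 2), (10, 3), (11, 0), (11, 1), (11, 2), (11, 3), (12, 0), (12, 1), (12, 2), (12, 3), (13, 0), (13, 1), (13, 2), (13, 3), (14, 0), (14, 1), (14, 2), (14, 3), (15, 0), (15, 1), (15, 2), (15, 3)]

Answer: 64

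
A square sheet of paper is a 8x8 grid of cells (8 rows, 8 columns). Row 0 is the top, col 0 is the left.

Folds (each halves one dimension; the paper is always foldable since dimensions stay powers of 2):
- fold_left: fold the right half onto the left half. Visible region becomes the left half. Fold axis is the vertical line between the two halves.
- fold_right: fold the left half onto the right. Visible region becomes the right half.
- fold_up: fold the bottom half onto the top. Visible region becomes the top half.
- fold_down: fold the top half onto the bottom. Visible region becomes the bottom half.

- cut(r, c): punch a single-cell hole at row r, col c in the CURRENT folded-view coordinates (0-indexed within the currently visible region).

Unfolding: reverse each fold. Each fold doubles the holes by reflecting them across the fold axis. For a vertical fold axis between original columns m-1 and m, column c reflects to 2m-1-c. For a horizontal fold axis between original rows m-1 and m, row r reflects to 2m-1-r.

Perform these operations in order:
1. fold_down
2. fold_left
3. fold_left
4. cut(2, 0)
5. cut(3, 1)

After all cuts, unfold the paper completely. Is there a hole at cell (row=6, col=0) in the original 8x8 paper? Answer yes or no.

Op 1 fold_down: fold axis h@4; visible region now rows[4,8) x cols[0,8) = 4x8
Op 2 fold_left: fold axis v@4; visible region now rows[4,8) x cols[0,4) = 4x4
Op 3 fold_left: fold axis v@2; visible region now rows[4,8) x cols[0,2) = 4x2
Op 4 cut(2, 0): punch at orig (6,0); cuts so far [(6, 0)]; region rows[4,8) x cols[0,2) = 4x2
Op 5 cut(3, 1): punch at orig (7,1); cuts so far [(6, 0), (7, 1)]; region rows[4,8) x cols[0,2) = 4x2
Unfold 1 (reflect across v@2): 4 holes -> [(6, 0), (6, 3), (7, 1), (7, 2)]
Unfold 2 (reflect across v@4): 8 holes -> [(6, 0), (6, 3), (6, 4), (6, 7), (7, 1), (7, 2), (7, 5), (7, 6)]
Unfold 3 (reflect across h@4): 16 holes -> [(0, 1), (0, 2), (0, 5), (0, 6), (1, 0), (1, 3), (1, 4), (1, 7), (6, 0), (6, 3), (6, 4), (6, 7), (7, 1), (7, 2), (7, 5), (7, 6)]
Holes: [(0, 1), (0, 2), (0, 5), (0, 6), (1, 0), (1, 3), (1, 4), (1, 7), (6, 0), (6, 3), (6, 4), (6, 7), (7, 1), (7, 2), (7, 5), (7, 6)]

Answer: yes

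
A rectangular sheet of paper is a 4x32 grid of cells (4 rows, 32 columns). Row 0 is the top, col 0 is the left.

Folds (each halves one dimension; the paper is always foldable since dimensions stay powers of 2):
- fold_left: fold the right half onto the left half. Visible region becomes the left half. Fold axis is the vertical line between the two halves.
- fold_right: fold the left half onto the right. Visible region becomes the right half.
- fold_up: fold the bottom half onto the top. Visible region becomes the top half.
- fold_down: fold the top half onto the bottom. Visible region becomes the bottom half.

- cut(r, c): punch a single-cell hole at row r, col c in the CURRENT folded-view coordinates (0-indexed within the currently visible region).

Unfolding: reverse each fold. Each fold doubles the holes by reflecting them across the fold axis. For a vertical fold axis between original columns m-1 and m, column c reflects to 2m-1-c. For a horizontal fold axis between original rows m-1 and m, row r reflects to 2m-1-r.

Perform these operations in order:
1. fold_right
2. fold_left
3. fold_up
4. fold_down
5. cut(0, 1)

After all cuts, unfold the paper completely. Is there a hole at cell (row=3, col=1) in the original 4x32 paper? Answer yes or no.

Answer: yes

Derivation:
Op 1 fold_right: fold axis v@16; visible region now rows[0,4) x cols[16,32) = 4x16
Op 2 fold_left: fold axis v@24; visible region now rows[0,4) x cols[16,24) = 4x8
Op 3 fold_up: fold axis h@2; visible region now rows[0,2) x cols[16,24) = 2x8
Op 4 fold_down: fold axis h@1; visible region now rows[1,2) x cols[16,24) = 1x8
Op 5 cut(0, 1): punch at orig (1,17); cuts so far [(1, 17)]; region rows[1,2) x cols[16,24) = 1x8
Unfold 1 (reflect across h@1): 2 holes -> [(0, 17), (1, 17)]
Unfold 2 (reflect across h@2): 4 holes -> [(0, 17), (1, 17), (2, 17), (3, 17)]
Unfold 3 (reflect across v@24): 8 holes -> [(0, 17), (0, 30), (1, 17), (1, 30), (2, 17), (2, 30), (3, 17), (3, 30)]
Unfold 4 (reflect across v@16): 16 holes -> [(0, 1), (0, 14), (0, 17), (0, 30), (1, 1), (1, 14), (1, 17), (1, 30), (2, 1), (2, 14), (2, 17), (2, 30), (3, 1), (3, 14), (3, 17), (3, 30)]
Holes: [(0, 1), (0, 14), (0, 17), (0, 30), (1, 1), (1, 14), (1, 17), (1, 30), (2, 1), (2, 14), (2, 17), (2, 30), (3, 1), (3, 14), (3, 17), (3, 30)]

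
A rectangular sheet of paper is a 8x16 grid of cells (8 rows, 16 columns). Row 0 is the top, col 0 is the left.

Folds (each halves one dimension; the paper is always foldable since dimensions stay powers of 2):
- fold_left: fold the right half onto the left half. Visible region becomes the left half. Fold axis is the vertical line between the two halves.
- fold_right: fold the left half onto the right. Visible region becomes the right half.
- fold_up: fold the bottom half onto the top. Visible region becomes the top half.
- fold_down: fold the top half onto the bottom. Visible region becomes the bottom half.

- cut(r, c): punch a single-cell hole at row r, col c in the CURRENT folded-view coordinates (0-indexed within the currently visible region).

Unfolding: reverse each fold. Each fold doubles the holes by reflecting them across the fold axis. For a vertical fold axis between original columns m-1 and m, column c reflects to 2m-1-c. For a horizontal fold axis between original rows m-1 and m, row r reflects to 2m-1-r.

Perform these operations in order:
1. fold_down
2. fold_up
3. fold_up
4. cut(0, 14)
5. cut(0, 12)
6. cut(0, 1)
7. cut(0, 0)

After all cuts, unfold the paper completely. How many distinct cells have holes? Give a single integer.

Op 1 fold_down: fold axis h@4; visible region now rows[4,8) x cols[0,16) = 4x16
Op 2 fold_up: fold axis h@6; visible region now rows[4,6) x cols[0,16) = 2x16
Op 3 fold_up: fold axis h@5; visible region now rows[4,5) x cols[0,16) = 1x16
Op 4 cut(0, 14): punch at orig (4,14); cuts so far [(4, 14)]; region rows[4,5) x cols[0,16) = 1x16
Op 5 cut(0, 12): punch at orig (4,12); cuts so far [(4, 12), (4, 14)]; region rows[4,5) x cols[0,16) = 1x16
Op 6 cut(0, 1): punch at orig (4,1); cuts so far [(4, 1), (4, 12), (4, 14)]; region rows[4,5) x cols[0,16) = 1x16
Op 7 cut(0, 0): punch at orig (4,0); cuts so far [(4, 0), (4, 1), (4, 12), (4, 14)]; region rows[4,5) x cols[0,16) = 1x16
Unfold 1 (reflect across h@5): 8 holes -> [(4, 0), (4, 1), (4, 12), (4, 14), (5, 0), (5, 1), (5, 12), (5, 14)]
Unfold 2 (reflect across h@6): 16 holes -> [(4, 0), (4, 1), (4, 12), (4, 14), (5, 0), (5, 1), (5, 12), (5, 14), (6, 0), (6, 1), (6, 12), (6, 14), (7, 0), (7, 1), (7, 12), (7, 14)]
Unfold 3 (reflect across h@4): 32 holes -> [(0, 0), (0, 1), (0, 12), (0, 14), (1, 0), (1, 1), (1, 12), (1, 14), (2, 0), (2, 1), (2, 12), (2, 14), (3, 0), (3, 1), (3, 12), (3, 14), (4, 0), (4, 1), (4, 12), (4, 14), (5, 0), (5, 1), (5, 12), (5, 14), (6, 0), (6, 1), (6, 12), (6, 14), (7, 0), (7, 1), (7, 12), (7, 14)]

Answer: 32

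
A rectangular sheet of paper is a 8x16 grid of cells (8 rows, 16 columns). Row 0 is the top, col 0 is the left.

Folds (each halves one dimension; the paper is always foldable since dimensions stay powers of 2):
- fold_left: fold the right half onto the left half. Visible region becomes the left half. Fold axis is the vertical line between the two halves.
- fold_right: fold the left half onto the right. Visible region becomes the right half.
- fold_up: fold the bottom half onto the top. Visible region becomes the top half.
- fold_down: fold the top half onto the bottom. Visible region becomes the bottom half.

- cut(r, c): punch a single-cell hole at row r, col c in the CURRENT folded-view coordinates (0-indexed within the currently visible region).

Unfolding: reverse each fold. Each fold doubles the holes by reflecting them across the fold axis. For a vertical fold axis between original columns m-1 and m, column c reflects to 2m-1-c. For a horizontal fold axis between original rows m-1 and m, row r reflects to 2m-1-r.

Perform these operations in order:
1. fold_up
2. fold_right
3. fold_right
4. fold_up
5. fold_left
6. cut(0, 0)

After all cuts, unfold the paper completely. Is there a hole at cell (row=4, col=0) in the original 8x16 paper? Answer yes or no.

Op 1 fold_up: fold axis h@4; visible region now rows[0,4) x cols[0,16) = 4x16
Op 2 fold_right: fold axis v@8; visible region now rows[0,4) x cols[8,16) = 4x8
Op 3 fold_right: fold axis v@12; visible region now rows[0,4) x cols[12,16) = 4x4
Op 4 fold_up: fold axis h@2; visible region now rows[0,2) x cols[12,16) = 2x4
Op 5 fold_left: fold axis v@14; visible region now rows[0,2) x cols[12,14) = 2x2
Op 6 cut(0, 0): punch at orig (0,12); cuts so far [(0, 12)]; region rows[0,2) x cols[12,14) = 2x2
Unfold 1 (reflect across v@14): 2 holes -> [(0, 12), (0, 15)]
Unfold 2 (reflect across h@2): 4 holes -> [(0, 12), (0, 15), (3, 12), (3, 15)]
Unfold 3 (reflect across v@12): 8 holes -> [(0, 8), (0, 11), (0, 12), (0, 15), (3, 8), (3, 11), (3, 12), (3, 15)]
Unfold 4 (reflect across v@8): 16 holes -> [(0, 0), (0, 3), (0, 4), (0, 7), (0, 8), (0, 11), (0, 12), (0, 15), (3, 0), (3, 3), (3, 4), (3, 7), (3, 8), (3, 11), (3, 12), (3, 15)]
Unfold 5 (reflect across h@4): 32 holes -> [(0, 0), (0, 3), (0, 4), (0, 7), (0, 8), (0, 11), (0, 12), (0, 15), (3, 0), (3, 3), (3, 4), (3, 7), (3, 8), (3, 11), (3, 12), (3, 15), (4, 0), (4, 3), (4, 4), (4, 7), (4, 8), (4, 11), (4, 12), (4, 15), (7, 0), (7, 3), (7, 4), (7, 7), (7, 8), (7, 11), (7, 12), (7, 15)]
Holes: [(0, 0), (0, 3), (0, 4), (0, 7), (0, 8), (0, 11), (0, 12), (0, 15), (3, 0), (3, 3), (3, 4), (3, 7), (3, 8), (3, 11), (3, 12), (3, 15), (4, 0), (4, 3), (4, 4), (4, 7), (4, 8), (4, 11), (4, 12), (4, 15), (7, 0), (7, 3), (7, 4), (7, 7), (7, 8), (7, 11), (7, 12), (7, 15)]

Answer: yes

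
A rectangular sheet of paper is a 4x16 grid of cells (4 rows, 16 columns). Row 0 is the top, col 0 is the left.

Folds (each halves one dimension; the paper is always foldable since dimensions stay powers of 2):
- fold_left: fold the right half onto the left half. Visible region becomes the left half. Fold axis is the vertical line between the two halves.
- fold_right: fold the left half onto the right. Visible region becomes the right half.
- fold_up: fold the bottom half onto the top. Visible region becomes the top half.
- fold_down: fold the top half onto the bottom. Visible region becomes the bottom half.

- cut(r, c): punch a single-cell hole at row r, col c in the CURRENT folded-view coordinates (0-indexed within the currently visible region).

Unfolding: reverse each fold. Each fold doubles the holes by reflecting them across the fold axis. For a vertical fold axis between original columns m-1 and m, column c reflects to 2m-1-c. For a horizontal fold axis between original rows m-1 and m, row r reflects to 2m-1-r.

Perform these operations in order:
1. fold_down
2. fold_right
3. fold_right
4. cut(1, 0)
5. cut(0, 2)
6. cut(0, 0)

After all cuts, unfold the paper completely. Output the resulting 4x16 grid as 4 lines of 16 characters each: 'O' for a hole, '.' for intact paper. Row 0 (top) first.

Answer: ...OO......OO...
.O.OO.O..O.OO.O.
.O.OO.O..O.OO.O.
...OO......OO...

Derivation:
Op 1 fold_down: fold axis h@2; visible region now rows[2,4) x cols[0,16) = 2x16
Op 2 fold_right: fold axis v@8; visible region now rows[2,4) x cols[8,16) = 2x8
Op 3 fold_right: fold axis v@12; visible region now rows[2,4) x cols[12,16) = 2x4
Op 4 cut(1, 0): punch at orig (3,12); cuts so far [(3, 12)]; region rows[2,4) x cols[12,16) = 2x4
Op 5 cut(0, 2): punch at orig (2,14); cuts so far [(2, 14), (3, 12)]; region rows[2,4) x cols[12,16) = 2x4
Op 6 cut(0, 0): punch at orig (2,12); cuts so far [(2, 12), (2, 14), (3, 12)]; region rows[2,4) x cols[12,16) = 2x4
Unfold 1 (reflect across v@12): 6 holes -> [(2, 9), (2, 11), (2, 12), (2, 14), (3, 11), (3, 12)]
Unfold 2 (reflect across v@8): 12 holes -> [(2, 1), (2, 3), (2, 4), (2, 6), (2, 9), (2, 11), (2, 12), (2, 14), (3, 3), (3, 4), (3, 11), (3, 12)]
Unfold 3 (reflect across h@2): 24 holes -> [(0, 3), (0, 4), (0, 11), (0, 12), (1, 1), (1, 3), (1, 4), (1, 6), (1, 9), (1, 11), (1, 12), (1, 14), (2, 1), (2, 3), (2, 4), (2, 6), (2, 9), (2, 11), (2, 12), (2, 14), (3, 3), (3, 4), (3, 11), (3, 12)]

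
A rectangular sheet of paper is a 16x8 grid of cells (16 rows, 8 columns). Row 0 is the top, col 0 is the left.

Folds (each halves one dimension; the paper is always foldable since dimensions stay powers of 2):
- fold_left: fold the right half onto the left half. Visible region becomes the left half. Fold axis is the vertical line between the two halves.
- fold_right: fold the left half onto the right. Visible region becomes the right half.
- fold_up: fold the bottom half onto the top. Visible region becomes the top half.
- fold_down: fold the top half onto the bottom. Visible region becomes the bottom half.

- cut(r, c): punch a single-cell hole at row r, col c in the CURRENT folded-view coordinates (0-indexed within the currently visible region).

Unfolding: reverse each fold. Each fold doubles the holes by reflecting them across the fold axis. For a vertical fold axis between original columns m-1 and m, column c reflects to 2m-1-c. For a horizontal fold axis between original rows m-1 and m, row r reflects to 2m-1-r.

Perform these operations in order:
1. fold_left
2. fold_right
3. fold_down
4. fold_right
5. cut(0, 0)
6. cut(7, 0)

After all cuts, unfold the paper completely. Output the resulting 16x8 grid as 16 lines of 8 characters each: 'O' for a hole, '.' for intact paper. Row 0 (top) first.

Answer: OOOOOOOO
........
........
........
........
........
........
OOOOOOOO
OOOOOOOO
........
........
........
........
........
........
OOOOOOOO

Derivation:
Op 1 fold_left: fold axis v@4; visible region now rows[0,16) x cols[0,4) = 16x4
Op 2 fold_right: fold axis v@2; visible region now rows[0,16) x cols[2,4) = 16x2
Op 3 fold_down: fold axis h@8; visible region now rows[8,16) x cols[2,4) = 8x2
Op 4 fold_right: fold axis v@3; visible region now rows[8,16) x cols[3,4) = 8x1
Op 5 cut(0, 0): punch at orig (8,3); cuts so far [(8, 3)]; region rows[8,16) x cols[3,4) = 8x1
Op 6 cut(7, 0): punch at orig (15,3); cuts so far [(8, 3), (15, 3)]; region rows[8,16) x cols[3,4) = 8x1
Unfold 1 (reflect across v@3): 4 holes -> [(8, 2), (8, 3), (15, 2), (15, 3)]
Unfold 2 (reflect across h@8): 8 holes -> [(0, 2), (0, 3), (7, 2), (7, 3), (8, 2), (8, 3), (15, 2), (15, 3)]
Unfold 3 (reflect across v@2): 16 holes -> [(0, 0), (0, 1), (0, 2), (0, 3), (7, 0), (7, 1), (7, 2), (7, 3), (8, 0), (8, 1), (8, 2), (8, 3), (15, 0), (15, 1), (15, 2), (15, 3)]
Unfold 4 (reflect across v@4): 32 holes -> [(0, 0), (0, 1), (0, 2), (0, 3), (0, 4), (0, 5), (0, 6), (0, 7), (7, 0), (7, 1), (7, 2), (7, 3), (7, 4), (7, 5), (7, 6), (7, 7), (8, 0), (8, 1), (8, 2), (8, 3), (8, 4), (8, 5), (8, 6), (8, 7), (15, 0), (15, 1), (15, 2), (15, 3), (15, 4), (15, 5), (15, 6), (15, 7)]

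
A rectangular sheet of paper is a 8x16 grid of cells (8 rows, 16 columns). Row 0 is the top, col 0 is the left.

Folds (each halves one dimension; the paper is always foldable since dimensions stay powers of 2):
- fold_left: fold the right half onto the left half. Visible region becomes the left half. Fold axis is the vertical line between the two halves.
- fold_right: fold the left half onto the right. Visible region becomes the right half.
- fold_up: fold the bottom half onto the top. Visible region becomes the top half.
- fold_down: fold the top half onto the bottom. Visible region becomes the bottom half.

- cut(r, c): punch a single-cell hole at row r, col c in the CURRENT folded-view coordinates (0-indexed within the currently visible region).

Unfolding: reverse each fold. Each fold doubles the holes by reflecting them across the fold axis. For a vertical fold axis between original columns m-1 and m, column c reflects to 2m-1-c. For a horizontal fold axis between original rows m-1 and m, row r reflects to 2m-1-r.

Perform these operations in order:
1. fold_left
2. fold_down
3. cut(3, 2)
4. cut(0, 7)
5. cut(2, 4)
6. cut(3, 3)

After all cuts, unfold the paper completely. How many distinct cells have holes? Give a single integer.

Answer: 16

Derivation:
Op 1 fold_left: fold axis v@8; visible region now rows[0,8) x cols[0,8) = 8x8
Op 2 fold_down: fold axis h@4; visible region now rows[4,8) x cols[0,8) = 4x8
Op 3 cut(3, 2): punch at orig (7,2); cuts so far [(7, 2)]; region rows[4,8) x cols[0,8) = 4x8
Op 4 cut(0, 7): punch at orig (4,7); cuts so far [(4, 7), (7, 2)]; region rows[4,8) x cols[0,8) = 4x8
Op 5 cut(2, 4): punch at orig (6,4); cuts so far [(4, 7), (6, 4), (7, 2)]; region rows[4,8) x cols[0,8) = 4x8
Op 6 cut(3, 3): punch at orig (7,3); cuts so far [(4, 7), (6, 4), (7, 2), (7, 3)]; region rows[4,8) x cols[0,8) = 4x8
Unfold 1 (reflect across h@4): 8 holes -> [(0, 2), (0, 3), (1, 4), (3, 7), (4, 7), (6, 4), (7, 2), (7, 3)]
Unfold 2 (reflect across v@8): 16 holes -> [(0, 2), (0, 3), (0, 12), (0, 13), (1, 4), (1, 11), (3, 7), (3, 8), (4, 7), (4, 8), (6, 4), (6, 11), (7, 2), (7, 3), (7, 12), (7, 13)]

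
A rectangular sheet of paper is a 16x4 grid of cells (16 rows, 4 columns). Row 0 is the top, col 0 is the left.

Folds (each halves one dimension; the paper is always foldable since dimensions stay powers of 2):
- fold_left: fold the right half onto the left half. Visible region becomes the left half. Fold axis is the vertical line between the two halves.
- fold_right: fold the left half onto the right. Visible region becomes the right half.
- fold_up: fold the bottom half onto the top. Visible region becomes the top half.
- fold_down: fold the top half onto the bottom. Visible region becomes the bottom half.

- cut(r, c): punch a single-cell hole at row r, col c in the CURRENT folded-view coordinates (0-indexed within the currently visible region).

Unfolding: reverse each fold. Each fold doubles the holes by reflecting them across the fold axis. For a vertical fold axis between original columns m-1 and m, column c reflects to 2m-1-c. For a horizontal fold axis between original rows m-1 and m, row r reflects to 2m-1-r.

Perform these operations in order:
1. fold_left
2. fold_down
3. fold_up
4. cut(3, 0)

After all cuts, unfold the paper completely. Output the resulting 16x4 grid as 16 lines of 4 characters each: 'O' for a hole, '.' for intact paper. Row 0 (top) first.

Op 1 fold_left: fold axis v@2; visible region now rows[0,16) x cols[0,2) = 16x2
Op 2 fold_down: fold axis h@8; visible region now rows[8,16) x cols[0,2) = 8x2
Op 3 fold_up: fold axis h@12; visible region now rows[8,12) x cols[0,2) = 4x2
Op 4 cut(3, 0): punch at orig (11,0); cuts so far [(11, 0)]; region rows[8,12) x cols[0,2) = 4x2
Unfold 1 (reflect across h@12): 2 holes -> [(11, 0), (12, 0)]
Unfold 2 (reflect across h@8): 4 holes -> [(3, 0), (4, 0), (11, 0), (12, 0)]
Unfold 3 (reflect across v@2): 8 holes -> [(3, 0), (3, 3), (4, 0), (4, 3), (11, 0), (11, 3), (12, 0), (12, 3)]

Answer: ....
....
....
O..O
O..O
....
....
....
....
....
....
O..O
O..O
....
....
....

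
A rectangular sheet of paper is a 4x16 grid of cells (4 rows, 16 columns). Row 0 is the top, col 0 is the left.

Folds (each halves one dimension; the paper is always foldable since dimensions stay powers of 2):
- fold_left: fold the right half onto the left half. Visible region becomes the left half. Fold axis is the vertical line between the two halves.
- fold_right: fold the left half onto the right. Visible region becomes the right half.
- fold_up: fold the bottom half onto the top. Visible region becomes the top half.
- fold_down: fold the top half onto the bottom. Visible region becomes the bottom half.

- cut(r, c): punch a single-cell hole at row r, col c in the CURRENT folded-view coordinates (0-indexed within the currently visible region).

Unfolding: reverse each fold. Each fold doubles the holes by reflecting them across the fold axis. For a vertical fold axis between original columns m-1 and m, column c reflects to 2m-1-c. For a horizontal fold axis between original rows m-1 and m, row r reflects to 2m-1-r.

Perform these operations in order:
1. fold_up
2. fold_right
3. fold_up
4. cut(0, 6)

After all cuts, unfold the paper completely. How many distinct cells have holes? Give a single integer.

Answer: 8

Derivation:
Op 1 fold_up: fold axis h@2; visible region now rows[0,2) x cols[0,16) = 2x16
Op 2 fold_right: fold axis v@8; visible region now rows[0,2) x cols[8,16) = 2x8
Op 3 fold_up: fold axis h@1; visible region now rows[0,1) x cols[8,16) = 1x8
Op 4 cut(0, 6): punch at orig (0,14); cuts so far [(0, 14)]; region rows[0,1) x cols[8,16) = 1x8
Unfold 1 (reflect across h@1): 2 holes -> [(0, 14), (1, 14)]
Unfold 2 (reflect across v@8): 4 holes -> [(0, 1), (0, 14), (1, 1), (1, 14)]
Unfold 3 (reflect across h@2): 8 holes -> [(0, 1), (0, 14), (1, 1), (1, 14), (2, 1), (2, 14), (3, 1), (3, 14)]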